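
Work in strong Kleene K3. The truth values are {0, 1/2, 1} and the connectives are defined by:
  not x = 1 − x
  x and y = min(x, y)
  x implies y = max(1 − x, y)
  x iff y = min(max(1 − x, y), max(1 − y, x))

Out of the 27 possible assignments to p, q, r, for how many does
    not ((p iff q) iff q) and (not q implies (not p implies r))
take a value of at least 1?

4

value 1: 4 assignments (counts)
value 1/2: 16 assignments
value 0: 7 assignments
So 4 of the 27 assignments meet the threshold.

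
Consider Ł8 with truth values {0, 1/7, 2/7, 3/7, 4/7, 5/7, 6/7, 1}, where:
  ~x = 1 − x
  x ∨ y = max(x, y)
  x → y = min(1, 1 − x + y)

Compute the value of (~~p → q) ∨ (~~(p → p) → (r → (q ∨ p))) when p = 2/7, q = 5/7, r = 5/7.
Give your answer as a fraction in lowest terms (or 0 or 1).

1

~p = ~2/7 = 5/7
~~p = ~5/7 = 2/7
~~p → q = 2/7 → 5/7 = 1
p → p = 2/7 → 2/7 = 1
~(p → p) = ~1 = 0
~~(p → p) = ~0 = 1
q ∨ p = 5/7 ∨ 2/7 = 5/7
r → (q ∨ p) = 5/7 → 5/7 = 1
~~(p → p) → (r → (q ∨ p)) = 1 → 1 = 1
(~~p → q) ∨ (~~(p → p) → (r → (q ∨ p))) = 1 ∨ 1 = 1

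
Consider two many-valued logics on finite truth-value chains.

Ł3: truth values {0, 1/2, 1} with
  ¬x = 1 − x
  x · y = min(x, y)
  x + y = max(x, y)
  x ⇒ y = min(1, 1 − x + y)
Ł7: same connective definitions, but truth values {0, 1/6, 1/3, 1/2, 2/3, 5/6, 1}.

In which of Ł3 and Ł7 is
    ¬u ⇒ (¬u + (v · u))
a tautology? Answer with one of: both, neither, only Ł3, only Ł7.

In Ł3: every assignment gives 1 — tautology.
In Ł7: every assignment gives 1 — tautology.

both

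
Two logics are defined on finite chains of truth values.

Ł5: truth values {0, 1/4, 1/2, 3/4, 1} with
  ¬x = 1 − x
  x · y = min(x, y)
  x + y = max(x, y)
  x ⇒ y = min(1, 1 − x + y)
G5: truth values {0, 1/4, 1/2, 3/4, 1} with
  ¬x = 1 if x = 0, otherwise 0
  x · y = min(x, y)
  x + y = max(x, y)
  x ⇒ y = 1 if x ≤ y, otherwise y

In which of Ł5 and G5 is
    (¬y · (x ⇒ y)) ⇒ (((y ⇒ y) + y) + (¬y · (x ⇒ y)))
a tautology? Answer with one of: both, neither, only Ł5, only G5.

both

In Ł5: every assignment gives 1 — tautology.
In G5: every assignment gives 1 — tautology.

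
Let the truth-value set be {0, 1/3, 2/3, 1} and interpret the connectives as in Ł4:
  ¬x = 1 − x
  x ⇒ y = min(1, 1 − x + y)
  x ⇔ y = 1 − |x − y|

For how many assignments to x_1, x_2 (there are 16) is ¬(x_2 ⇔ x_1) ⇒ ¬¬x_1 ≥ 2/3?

14

x_1 = 0, x_2 = 0 ↦ 1  ≥
x_1 = 0, x_2 = 1/3 ↦ 2/3  ≥
x_1 = 0, x_2 = 2/3 ↦ 1/3  <
x_1 = 0, x_2 = 1 ↦ 0  <
x_1 = 1/3, x_2 = 0 ↦ 1  ≥
x_1 = 1/3, x_2 = 1/3 ↦ 1  ≥
x_1 = 1/3, x_2 = 2/3 ↦ 1  ≥
x_1 = 1/3, x_2 = 1 ↦ 2/3  ≥
x_1 = 2/3, x_2 = 0 ↦ 1  ≥
x_1 = 2/3, x_2 = 1/3 ↦ 1  ≥
x_1 = 2/3, x_2 = 2/3 ↦ 1  ≥
x_1 = 2/3, x_2 = 1 ↦ 1  ≥
x_1 = 1, x_2 = 0 ↦ 1  ≥
x_1 = 1, x_2 = 1/3 ↦ 1  ≥
x_1 = 1, x_2 = 2/3 ↦ 1  ≥
x_1 = 1, x_2 = 1 ↦ 1  ≥
So 14 of the 16 assignments meet the threshold.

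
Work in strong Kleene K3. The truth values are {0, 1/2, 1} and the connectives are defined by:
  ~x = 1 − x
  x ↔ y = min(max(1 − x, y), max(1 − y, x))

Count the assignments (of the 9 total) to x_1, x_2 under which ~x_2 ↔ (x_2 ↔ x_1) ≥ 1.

x_1 = 0, x_2 = 0 ↦ 1  ≥
x_1 = 0, x_2 = 1/2 ↦ 1/2  <
x_1 = 0, x_2 = 1 ↦ 1  ≥
x_1 = 1/2, x_2 = 0 ↦ 1/2  <
x_1 = 1/2, x_2 = 1/2 ↦ 1/2  <
x_1 = 1/2, x_2 = 1 ↦ 1/2  <
x_1 = 1, x_2 = 0 ↦ 0  <
x_1 = 1, x_2 = 1/2 ↦ 1/2  <
x_1 = 1, x_2 = 1 ↦ 0  <
So 2 of the 9 assignments meet the threshold.

2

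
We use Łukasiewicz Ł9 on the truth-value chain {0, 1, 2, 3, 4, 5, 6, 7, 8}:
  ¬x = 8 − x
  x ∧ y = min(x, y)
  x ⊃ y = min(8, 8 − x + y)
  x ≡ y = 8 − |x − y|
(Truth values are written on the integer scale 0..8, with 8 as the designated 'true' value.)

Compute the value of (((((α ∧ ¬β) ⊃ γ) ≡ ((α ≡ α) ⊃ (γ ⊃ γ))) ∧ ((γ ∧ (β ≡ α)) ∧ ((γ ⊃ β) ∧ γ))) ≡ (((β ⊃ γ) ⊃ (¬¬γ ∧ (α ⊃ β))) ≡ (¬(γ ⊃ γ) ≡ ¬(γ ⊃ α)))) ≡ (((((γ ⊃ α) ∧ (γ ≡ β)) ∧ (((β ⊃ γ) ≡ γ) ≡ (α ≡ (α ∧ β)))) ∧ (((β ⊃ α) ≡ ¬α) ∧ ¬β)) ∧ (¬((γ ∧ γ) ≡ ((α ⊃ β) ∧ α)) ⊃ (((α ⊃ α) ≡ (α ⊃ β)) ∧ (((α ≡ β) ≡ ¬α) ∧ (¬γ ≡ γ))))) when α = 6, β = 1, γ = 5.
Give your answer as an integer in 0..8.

¬β = ¬1 = 7
α ∧ ¬β = 6 ∧ 7 = 6
(α ∧ ¬β) ⊃ γ = 6 ⊃ 5 = 7
α ≡ α = 6 ≡ 6 = 8
γ ⊃ γ = 5 ⊃ 5 = 8
(α ≡ α) ⊃ (γ ⊃ γ) = 8 ⊃ 8 = 8
((α ∧ ¬β) ⊃ γ) ≡ ((α ≡ α) ⊃ (γ ⊃ γ)) = 7 ≡ 8 = 7
β ≡ α = 1 ≡ 6 = 3
γ ∧ (β ≡ α) = 5 ∧ 3 = 3
γ ⊃ β = 5 ⊃ 1 = 4
(γ ⊃ β) ∧ γ = 4 ∧ 5 = 4
(γ ∧ (β ≡ α)) ∧ ((γ ⊃ β) ∧ γ) = 3 ∧ 4 = 3
(((α ∧ ¬β) ⊃ γ) ≡ ((α ≡ α) ⊃ (γ ⊃ γ))) ∧ ((γ ∧ (β ≡ α)) ∧ ((γ ⊃ β) ∧ γ)) = 7 ∧ 3 = 3
β ⊃ γ = 1 ⊃ 5 = 8
¬γ = ¬5 = 3
¬¬γ = ¬3 = 5
α ⊃ β = 6 ⊃ 1 = 3
¬¬γ ∧ (α ⊃ β) = 5 ∧ 3 = 3
(β ⊃ γ) ⊃ (¬¬γ ∧ (α ⊃ β)) = 8 ⊃ 3 = 3
γ ⊃ γ = 5 ⊃ 5 = 8
¬(γ ⊃ γ) = ¬8 = 0
γ ⊃ α = 5 ⊃ 6 = 8
¬(γ ⊃ α) = ¬8 = 0
¬(γ ⊃ γ) ≡ ¬(γ ⊃ α) = 0 ≡ 0 = 8
((β ⊃ γ) ⊃ (¬¬γ ∧ (α ⊃ β))) ≡ (¬(γ ⊃ γ) ≡ ¬(γ ⊃ α)) = 3 ≡ 8 = 3
((((α ∧ ¬β) ⊃ γ) ≡ ((α ≡ α) ⊃ (γ ⊃ γ))) ∧ ((γ ∧ (β ≡ α)) ∧ ((γ ⊃ β) ∧ γ))) ≡ (((β ⊃ γ) ⊃ (¬¬γ ∧ (α ⊃ β))) ≡ (¬(γ ⊃ γ) ≡ ¬(γ ⊃ α))) = 3 ≡ 3 = 8
γ ⊃ α = 5 ⊃ 6 = 8
γ ≡ β = 5 ≡ 1 = 4
(γ ⊃ α) ∧ (γ ≡ β) = 8 ∧ 4 = 4
β ⊃ γ = 1 ⊃ 5 = 8
(β ⊃ γ) ≡ γ = 8 ≡ 5 = 5
α ∧ β = 6 ∧ 1 = 1
α ≡ (α ∧ β) = 6 ≡ 1 = 3
((β ⊃ γ) ≡ γ) ≡ (α ≡ (α ∧ β)) = 5 ≡ 3 = 6
((γ ⊃ α) ∧ (γ ≡ β)) ∧ (((β ⊃ γ) ≡ γ) ≡ (α ≡ (α ∧ β))) = 4 ∧ 6 = 4
β ⊃ α = 1 ⊃ 6 = 8
¬α = ¬6 = 2
(β ⊃ α) ≡ ¬α = 8 ≡ 2 = 2
¬β = ¬1 = 7
((β ⊃ α) ≡ ¬α) ∧ ¬β = 2 ∧ 7 = 2
(((γ ⊃ α) ∧ (γ ≡ β)) ∧ (((β ⊃ γ) ≡ γ) ≡ (α ≡ (α ∧ β)))) ∧ (((β ⊃ α) ≡ ¬α) ∧ ¬β) = 4 ∧ 2 = 2
γ ∧ γ = 5 ∧ 5 = 5
α ⊃ β = 6 ⊃ 1 = 3
(α ⊃ β) ∧ α = 3 ∧ 6 = 3
(γ ∧ γ) ≡ ((α ⊃ β) ∧ α) = 5 ≡ 3 = 6
¬((γ ∧ γ) ≡ ((α ⊃ β) ∧ α)) = ¬6 = 2
α ⊃ α = 6 ⊃ 6 = 8
α ⊃ β = 6 ⊃ 1 = 3
(α ⊃ α) ≡ (α ⊃ β) = 8 ≡ 3 = 3
α ≡ β = 6 ≡ 1 = 3
¬α = ¬6 = 2
(α ≡ β) ≡ ¬α = 3 ≡ 2 = 7
¬γ = ¬5 = 3
¬γ ≡ γ = 3 ≡ 5 = 6
((α ≡ β) ≡ ¬α) ∧ (¬γ ≡ γ) = 7 ∧ 6 = 6
((α ⊃ α) ≡ (α ⊃ β)) ∧ (((α ≡ β) ≡ ¬α) ∧ (¬γ ≡ γ)) = 3 ∧ 6 = 3
¬((γ ∧ γ) ≡ ((α ⊃ β) ∧ α)) ⊃ (((α ⊃ α) ≡ (α ⊃ β)) ∧ (((α ≡ β) ≡ ¬α) ∧ (¬γ ≡ γ))) = 2 ⊃ 3 = 8
((((γ ⊃ α) ∧ (γ ≡ β)) ∧ (((β ⊃ γ) ≡ γ) ≡ (α ≡ (α ∧ β)))) ∧ (((β ⊃ α) ≡ ¬α) ∧ ¬β)) ∧ (¬((γ ∧ γ) ≡ ((α ⊃ β) ∧ α)) ⊃ (((α ⊃ α) ≡ (α ⊃ β)) ∧ (((α ≡ β) ≡ ¬α) ∧ (¬γ ≡ γ)))) = 2 ∧ 8 = 2
(((((α ∧ ¬β) ⊃ γ) ≡ ((α ≡ α) ⊃ (γ ⊃ γ))) ∧ ((γ ∧ (β ≡ α)) ∧ ((γ ⊃ β) ∧ γ))) ≡ (((β ⊃ γ) ⊃ (¬¬γ ∧ (α ⊃ β))) ≡ (¬(γ ⊃ γ) ≡ ¬(γ ⊃ α)))) ≡ (((((γ ⊃ α) ∧ (γ ≡ β)) ∧ (((β ⊃ γ) ≡ γ) ≡ (α ≡ (α ∧ β)))) ∧ (((β ⊃ α) ≡ ¬α) ∧ ¬β)) ∧ (¬((γ ∧ γ) ≡ ((α ⊃ β) ∧ α)) ⊃ (((α ⊃ α) ≡ (α ⊃ β)) ∧ (((α ≡ β) ≡ ¬α) ∧ (¬γ ≡ γ))))) = 8 ≡ 2 = 2

2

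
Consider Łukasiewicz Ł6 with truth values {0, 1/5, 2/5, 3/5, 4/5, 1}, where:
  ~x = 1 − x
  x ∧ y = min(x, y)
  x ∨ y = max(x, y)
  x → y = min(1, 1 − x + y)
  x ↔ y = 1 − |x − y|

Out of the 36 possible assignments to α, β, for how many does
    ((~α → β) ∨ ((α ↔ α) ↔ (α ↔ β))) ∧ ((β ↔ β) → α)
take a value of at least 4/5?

value 1: 6 assignments (counts)
value 4/5: 6 assignments (counts)
value 3/5: 6 assignments
value 2/5: 6 assignments
value 1/5: 6 assignments
value 0: 6 assignments
So 12 of the 36 assignments meet the threshold.

12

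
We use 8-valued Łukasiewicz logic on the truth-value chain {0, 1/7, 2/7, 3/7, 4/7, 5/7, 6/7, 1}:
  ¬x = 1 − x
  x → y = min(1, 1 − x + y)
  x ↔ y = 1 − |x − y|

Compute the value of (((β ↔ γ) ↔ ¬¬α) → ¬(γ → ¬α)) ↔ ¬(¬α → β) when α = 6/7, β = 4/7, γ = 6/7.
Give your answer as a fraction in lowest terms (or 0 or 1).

1/7

β ↔ γ = 4/7 ↔ 6/7 = 5/7
¬α = ¬6/7 = 1/7
¬¬α = ¬1/7 = 6/7
(β ↔ γ) ↔ ¬¬α = 5/7 ↔ 6/7 = 6/7
¬α = ¬6/7 = 1/7
γ → ¬α = 6/7 → 1/7 = 2/7
¬(γ → ¬α) = ¬2/7 = 5/7
((β ↔ γ) ↔ ¬¬α) → ¬(γ → ¬α) = 6/7 → 5/7 = 6/7
¬α = ¬6/7 = 1/7
¬α → β = 1/7 → 4/7 = 1
¬(¬α → β) = ¬1 = 0
(((β ↔ γ) ↔ ¬¬α) → ¬(γ → ¬α)) ↔ ¬(¬α → β) = 6/7 ↔ 0 = 1/7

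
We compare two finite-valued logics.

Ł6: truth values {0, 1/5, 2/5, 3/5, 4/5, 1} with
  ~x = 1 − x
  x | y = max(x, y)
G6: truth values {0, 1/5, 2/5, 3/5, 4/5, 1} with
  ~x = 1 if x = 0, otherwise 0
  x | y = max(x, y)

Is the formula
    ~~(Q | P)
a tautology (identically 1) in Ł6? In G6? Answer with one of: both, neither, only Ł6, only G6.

In Ł6: at P = 0, Q = 0 the value is 0 — not a tautology.
In G6: at P = 0, Q = 0 the value is 0 — not a tautology.

neither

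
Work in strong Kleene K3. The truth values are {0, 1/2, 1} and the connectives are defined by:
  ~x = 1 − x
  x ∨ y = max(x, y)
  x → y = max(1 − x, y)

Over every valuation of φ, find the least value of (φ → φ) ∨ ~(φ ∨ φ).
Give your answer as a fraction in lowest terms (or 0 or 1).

Take φ = 1/2:
φ → φ = 1/2 → 1/2 = 1/2
φ ∨ φ = 1/2 ∨ 1/2 = 1/2
~(φ ∨ φ) = ~1/2 = 1/2
(φ → φ) ∨ ~(φ ∨ φ) = 1/2 ∨ 1/2 = 1/2
No assignment yields a value below 1/2, so this is the minimum.

1/2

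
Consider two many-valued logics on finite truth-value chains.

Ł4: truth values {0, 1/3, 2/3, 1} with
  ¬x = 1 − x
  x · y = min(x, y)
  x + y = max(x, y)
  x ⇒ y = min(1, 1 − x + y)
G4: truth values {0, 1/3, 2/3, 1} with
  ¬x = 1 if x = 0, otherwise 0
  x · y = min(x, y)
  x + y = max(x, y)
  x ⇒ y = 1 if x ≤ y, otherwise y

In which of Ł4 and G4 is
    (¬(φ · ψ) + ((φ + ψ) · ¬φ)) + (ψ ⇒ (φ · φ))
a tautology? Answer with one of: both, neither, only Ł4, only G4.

neither

In Ł4: at φ = 1/3, ψ = 2/3 the value is 2/3 — not a tautology.
In G4: at φ = 1/3, ψ = 2/3 the value is 1/3 — not a tautology.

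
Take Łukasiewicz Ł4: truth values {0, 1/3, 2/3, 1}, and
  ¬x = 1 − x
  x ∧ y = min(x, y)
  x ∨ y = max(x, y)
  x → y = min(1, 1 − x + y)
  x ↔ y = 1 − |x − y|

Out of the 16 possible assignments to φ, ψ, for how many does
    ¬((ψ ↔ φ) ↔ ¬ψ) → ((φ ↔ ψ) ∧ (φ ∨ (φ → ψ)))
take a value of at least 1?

14

φ = 0, ψ = 0 ↦ 1  ≥
φ = 0, ψ = 1/3 ↦ 1  ≥
φ = 0, ψ = 2/3 ↦ 1  ≥
φ = 0, ψ = 1 ↦ 1  ≥
φ = 1/3, ψ = 0 ↦ 1  ≥
φ = 1/3, ψ = 1/3 ↦ 1  ≥
φ = 1/3, ψ = 2/3 ↦ 1  ≥
φ = 1/3, ψ = 1 ↦ 1  ≥
φ = 2/3, ψ = 0 ↦ 2/3  <
φ = 2/3, ψ = 1/3 ↦ 1  ≥
φ = 2/3, ψ = 2/3 ↦ 1  ≥
φ = 2/3, ψ = 1 ↦ 1  ≥
φ = 1, ψ = 0 ↦ 0  <
φ = 1, ψ = 1/3 ↦ 1  ≥
φ = 1, ψ = 2/3 ↦ 1  ≥
φ = 1, ψ = 1 ↦ 1  ≥
So 14 of the 16 assignments meet the threshold.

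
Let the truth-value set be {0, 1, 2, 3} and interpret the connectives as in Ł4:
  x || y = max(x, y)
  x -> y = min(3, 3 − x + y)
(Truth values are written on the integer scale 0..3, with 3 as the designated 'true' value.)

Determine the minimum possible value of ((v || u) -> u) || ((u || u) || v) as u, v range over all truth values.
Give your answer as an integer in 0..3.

2

Take u = 0, v = 1:
v || u = 1 || 0 = 1
(v || u) -> u = 1 -> 0 = 2
u || u = 0 || 0 = 0
(u || u) || v = 0 || 1 = 1
((v || u) -> u) || ((u || u) || v) = 2 || 1 = 2
No assignment yields a value below 2, so this is the minimum.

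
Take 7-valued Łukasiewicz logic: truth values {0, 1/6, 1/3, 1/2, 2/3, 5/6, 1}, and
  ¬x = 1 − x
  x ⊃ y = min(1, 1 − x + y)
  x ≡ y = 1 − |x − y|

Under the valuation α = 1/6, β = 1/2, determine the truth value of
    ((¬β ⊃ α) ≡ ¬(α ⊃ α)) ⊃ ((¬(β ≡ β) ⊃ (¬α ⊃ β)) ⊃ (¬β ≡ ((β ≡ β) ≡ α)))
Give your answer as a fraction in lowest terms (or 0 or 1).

¬β = ¬1/2 = 1/2
¬β ⊃ α = 1/2 ⊃ 1/6 = 2/3
α ⊃ α = 1/6 ⊃ 1/6 = 1
¬(α ⊃ α) = ¬1 = 0
(¬β ⊃ α) ≡ ¬(α ⊃ α) = 2/3 ≡ 0 = 1/3
β ≡ β = 1/2 ≡ 1/2 = 1
¬(β ≡ β) = ¬1 = 0
¬α = ¬1/6 = 5/6
¬α ⊃ β = 5/6 ⊃ 1/2 = 2/3
¬(β ≡ β) ⊃ (¬α ⊃ β) = 0 ⊃ 2/3 = 1
¬β = ¬1/2 = 1/2
β ≡ β = 1/2 ≡ 1/2 = 1
(β ≡ β) ≡ α = 1 ≡ 1/6 = 1/6
¬β ≡ ((β ≡ β) ≡ α) = 1/2 ≡ 1/6 = 2/3
(¬(β ≡ β) ⊃ (¬α ⊃ β)) ⊃ (¬β ≡ ((β ≡ β) ≡ α)) = 1 ⊃ 2/3 = 2/3
((¬β ⊃ α) ≡ ¬(α ⊃ α)) ⊃ ((¬(β ≡ β) ⊃ (¬α ⊃ β)) ⊃ (¬β ≡ ((β ≡ β) ≡ α))) = 1/3 ⊃ 2/3 = 1

1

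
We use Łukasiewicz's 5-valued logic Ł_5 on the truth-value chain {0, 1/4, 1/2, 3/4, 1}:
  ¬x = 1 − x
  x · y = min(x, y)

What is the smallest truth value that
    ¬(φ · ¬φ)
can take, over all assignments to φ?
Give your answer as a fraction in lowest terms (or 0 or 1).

Take φ = 1/2:
¬φ = ¬1/2 = 1/2
φ · ¬φ = 1/2 · 1/2 = 1/2
¬(φ · ¬φ) = ¬1/2 = 1/2
No assignment yields a value below 1/2, so this is the minimum.

1/2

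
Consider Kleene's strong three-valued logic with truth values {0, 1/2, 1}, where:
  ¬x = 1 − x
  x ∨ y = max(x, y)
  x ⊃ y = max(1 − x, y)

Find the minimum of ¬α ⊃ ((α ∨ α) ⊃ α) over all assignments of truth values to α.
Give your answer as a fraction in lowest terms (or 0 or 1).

1/2

Take α = 1/2:
¬α = ¬1/2 = 1/2
α ∨ α = 1/2 ∨ 1/2 = 1/2
(α ∨ α) ⊃ α = 1/2 ⊃ 1/2 = 1/2
¬α ⊃ ((α ∨ α) ⊃ α) = 1/2 ⊃ 1/2 = 1/2
No assignment yields a value below 1/2, so this is the minimum.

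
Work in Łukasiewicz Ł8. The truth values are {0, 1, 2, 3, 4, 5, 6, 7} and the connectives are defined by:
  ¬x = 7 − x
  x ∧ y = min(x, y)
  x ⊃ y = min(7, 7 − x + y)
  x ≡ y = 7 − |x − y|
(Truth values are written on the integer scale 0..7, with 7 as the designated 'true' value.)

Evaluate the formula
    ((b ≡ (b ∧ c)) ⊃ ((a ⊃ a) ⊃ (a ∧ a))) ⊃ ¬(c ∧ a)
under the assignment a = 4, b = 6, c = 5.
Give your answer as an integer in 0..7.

5

b ∧ c = 6 ∧ 5 = 5
b ≡ (b ∧ c) = 6 ≡ 5 = 6
a ⊃ a = 4 ⊃ 4 = 7
a ∧ a = 4 ∧ 4 = 4
(a ⊃ a) ⊃ (a ∧ a) = 7 ⊃ 4 = 4
(b ≡ (b ∧ c)) ⊃ ((a ⊃ a) ⊃ (a ∧ a)) = 6 ⊃ 4 = 5
c ∧ a = 5 ∧ 4 = 4
¬(c ∧ a) = ¬4 = 3
((b ≡ (b ∧ c)) ⊃ ((a ⊃ a) ⊃ (a ∧ a))) ⊃ ¬(c ∧ a) = 5 ⊃ 3 = 5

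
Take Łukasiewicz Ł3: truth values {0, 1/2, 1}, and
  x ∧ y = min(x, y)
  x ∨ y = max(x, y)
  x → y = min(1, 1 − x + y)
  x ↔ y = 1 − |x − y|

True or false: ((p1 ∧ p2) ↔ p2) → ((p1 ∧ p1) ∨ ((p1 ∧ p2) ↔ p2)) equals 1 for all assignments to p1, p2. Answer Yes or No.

Yes

p1 = 0, p2 = 0 ↦ 1
p1 = 0, p2 = 1/2 ↦ 1
p1 = 0, p2 = 1 ↦ 1
p1 = 1/2, p2 = 0 ↦ 1
p1 = 1/2, p2 = 1/2 ↦ 1
p1 = 1/2, p2 = 1 ↦ 1
p1 = 1, p2 = 0 ↦ 1
p1 = 1, p2 = 1/2 ↦ 1
p1 = 1, p2 = 1 ↦ 1
Every assignment gives a value ≥ 1.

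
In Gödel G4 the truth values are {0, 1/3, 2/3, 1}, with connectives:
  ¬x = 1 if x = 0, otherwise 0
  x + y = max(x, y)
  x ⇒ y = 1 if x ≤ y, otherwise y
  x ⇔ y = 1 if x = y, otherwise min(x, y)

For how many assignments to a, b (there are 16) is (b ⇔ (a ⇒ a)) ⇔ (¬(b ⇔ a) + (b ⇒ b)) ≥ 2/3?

a = 0, b = 0 ↦ 0  <
a = 0, b = 1/3 ↦ 1/3  <
a = 0, b = 2/3 ↦ 2/3  ≥
a = 0, b = 1 ↦ 1  ≥
a = 1/3, b = 0 ↦ 0  <
a = 1/3, b = 1/3 ↦ 1/3  <
a = 1/3, b = 2/3 ↦ 2/3  ≥
a = 1/3, b = 1 ↦ 1  ≥
a = 2/3, b = 0 ↦ 0  <
a = 2/3, b = 1/3 ↦ 1/3  <
a = 2/3, b = 2/3 ↦ 2/3  ≥
a = 2/3, b = 1 ↦ 1  ≥
a = 1, b = 0 ↦ 0  <
a = 1, b = 1/3 ↦ 1/3  <
a = 1, b = 2/3 ↦ 2/3  ≥
a = 1, b = 1 ↦ 1  ≥
So 8 of the 16 assignments meet the threshold.

8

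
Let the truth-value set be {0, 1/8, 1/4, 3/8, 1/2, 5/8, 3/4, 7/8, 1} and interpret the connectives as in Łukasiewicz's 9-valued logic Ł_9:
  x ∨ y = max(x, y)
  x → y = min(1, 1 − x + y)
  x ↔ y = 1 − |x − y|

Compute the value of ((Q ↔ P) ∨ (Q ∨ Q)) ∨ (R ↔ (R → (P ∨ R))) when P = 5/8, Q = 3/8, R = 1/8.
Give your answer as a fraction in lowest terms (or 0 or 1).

3/4

Q ↔ P = 3/8 ↔ 5/8 = 3/4
Q ∨ Q = 3/8 ∨ 3/8 = 3/8
(Q ↔ P) ∨ (Q ∨ Q) = 3/4 ∨ 3/8 = 3/4
P ∨ R = 5/8 ∨ 1/8 = 5/8
R → (P ∨ R) = 1/8 → 5/8 = 1
R ↔ (R → (P ∨ R)) = 1/8 ↔ 1 = 1/8
((Q ↔ P) ∨ (Q ∨ Q)) ∨ (R ↔ (R → (P ∨ R))) = 3/4 ∨ 1/8 = 3/4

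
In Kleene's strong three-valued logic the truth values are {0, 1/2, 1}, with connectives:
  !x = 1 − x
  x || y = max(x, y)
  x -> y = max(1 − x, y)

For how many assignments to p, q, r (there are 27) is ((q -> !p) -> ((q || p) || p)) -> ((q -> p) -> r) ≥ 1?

13

value 1: 13 assignments (counts)
value 1/2: 11 assignments
value 0: 3 assignments
So 13 of the 27 assignments meet the threshold.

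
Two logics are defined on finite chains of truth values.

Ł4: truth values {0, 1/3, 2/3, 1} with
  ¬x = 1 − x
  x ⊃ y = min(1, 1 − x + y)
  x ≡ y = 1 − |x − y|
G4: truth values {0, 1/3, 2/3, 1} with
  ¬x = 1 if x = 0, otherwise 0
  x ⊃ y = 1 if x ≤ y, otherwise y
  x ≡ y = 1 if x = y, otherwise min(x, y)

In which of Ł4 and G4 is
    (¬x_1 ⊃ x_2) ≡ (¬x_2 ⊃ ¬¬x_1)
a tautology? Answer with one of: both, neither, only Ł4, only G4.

In Ł4: every assignment gives 1 — tautology.
In G4: at x_1 = 0, x_2 = 1/3 the value is 1/3 — not a tautology.

only Ł4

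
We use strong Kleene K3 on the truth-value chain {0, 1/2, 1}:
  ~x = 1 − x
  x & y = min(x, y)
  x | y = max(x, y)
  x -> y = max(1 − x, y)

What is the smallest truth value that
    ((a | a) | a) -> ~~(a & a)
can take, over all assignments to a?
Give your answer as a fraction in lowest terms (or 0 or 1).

1/2

Take a = 1/2:
a | a = 1/2 | 1/2 = 1/2
(a | a) | a = 1/2 | 1/2 = 1/2
a & a = 1/2 & 1/2 = 1/2
~(a & a) = ~1/2 = 1/2
~~(a & a) = ~1/2 = 1/2
((a | a) | a) -> ~~(a & a) = 1/2 -> 1/2 = 1/2
No assignment yields a value below 1/2, so this is the minimum.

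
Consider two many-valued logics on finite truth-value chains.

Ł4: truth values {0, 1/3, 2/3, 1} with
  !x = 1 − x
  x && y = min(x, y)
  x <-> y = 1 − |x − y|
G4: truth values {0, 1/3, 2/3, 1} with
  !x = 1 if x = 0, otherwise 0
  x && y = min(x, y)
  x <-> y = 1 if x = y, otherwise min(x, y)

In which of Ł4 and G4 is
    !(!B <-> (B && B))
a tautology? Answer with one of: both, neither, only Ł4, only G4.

In Ł4: at B = 1/3 the value is 1/3 — not a tautology.
In G4: every assignment gives 1 — tautology.

only G4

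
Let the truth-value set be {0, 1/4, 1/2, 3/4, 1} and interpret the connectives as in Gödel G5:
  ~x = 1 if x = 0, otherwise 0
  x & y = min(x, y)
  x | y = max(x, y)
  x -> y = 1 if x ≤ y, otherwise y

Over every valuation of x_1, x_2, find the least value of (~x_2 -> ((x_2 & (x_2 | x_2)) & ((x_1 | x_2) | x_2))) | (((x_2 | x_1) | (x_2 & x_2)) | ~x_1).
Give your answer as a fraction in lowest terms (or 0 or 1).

Take x_1 = 1/4, x_2 = 0:
~x_2 = ~0 = 1
x_2 | x_2 = 0 | 0 = 0
x_2 & (x_2 | x_2) = 0 & 0 = 0
x_1 | x_2 = 1/4 | 0 = 1/4
(x_1 | x_2) | x_2 = 1/4 | 0 = 1/4
(x_2 & (x_2 | x_2)) & ((x_1 | x_2) | x_2) = 0 & 1/4 = 0
~x_2 -> ((x_2 & (x_2 | x_2)) & ((x_1 | x_2) | x_2)) = 1 -> 0 = 0
x_2 | x_1 = 0 | 1/4 = 1/4
x_2 & x_2 = 0 & 0 = 0
(x_2 | x_1) | (x_2 & x_2) = 1/4 | 0 = 1/4
~x_1 = ~1/4 = 0
((x_2 | x_1) | (x_2 & x_2)) | ~x_1 = 1/4 | 0 = 1/4
(~x_2 -> ((x_2 & (x_2 | x_2)) & ((x_1 | x_2) | x_2))) | (((x_2 | x_1) | (x_2 & x_2)) | ~x_1) = 0 | 1/4 = 1/4
No assignment yields a value below 1/4, so this is the minimum.

1/4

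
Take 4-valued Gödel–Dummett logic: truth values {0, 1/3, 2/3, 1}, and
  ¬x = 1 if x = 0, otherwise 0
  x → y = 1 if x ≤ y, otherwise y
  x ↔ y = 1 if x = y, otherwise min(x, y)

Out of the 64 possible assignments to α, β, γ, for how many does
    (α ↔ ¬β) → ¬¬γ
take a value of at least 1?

58

value 1: 58 assignments (counts)
value 0: 6 assignments
So 58 of the 64 assignments meet the threshold.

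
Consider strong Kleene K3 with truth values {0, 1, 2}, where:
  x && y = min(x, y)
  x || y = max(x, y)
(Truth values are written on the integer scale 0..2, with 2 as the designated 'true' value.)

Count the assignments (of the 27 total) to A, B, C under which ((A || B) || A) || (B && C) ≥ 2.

15

value 2: 15 assignments (counts)
value 1: 9 assignments
value 0: 3 assignments
So 15 of the 27 assignments meet the threshold.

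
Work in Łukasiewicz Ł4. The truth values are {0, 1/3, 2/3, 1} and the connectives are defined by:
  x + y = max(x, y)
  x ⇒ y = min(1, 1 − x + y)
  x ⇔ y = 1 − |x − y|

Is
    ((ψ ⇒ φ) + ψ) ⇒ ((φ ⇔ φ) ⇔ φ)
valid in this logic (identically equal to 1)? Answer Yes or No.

No

Counterexample: take φ = 0, ψ = 0.
ψ ⇒ φ = 0 ⇒ 0 = 1
(ψ ⇒ φ) + ψ = 1 + 0 = 1
φ ⇔ φ = 0 ⇔ 0 = 1
(φ ⇔ φ) ⇔ φ = 1 ⇔ 0 = 0
((ψ ⇒ φ) + ψ) ⇒ ((φ ⇔ φ) ⇔ φ) = 1 ⇒ 0 = 0
This gives 0 ≠ 1.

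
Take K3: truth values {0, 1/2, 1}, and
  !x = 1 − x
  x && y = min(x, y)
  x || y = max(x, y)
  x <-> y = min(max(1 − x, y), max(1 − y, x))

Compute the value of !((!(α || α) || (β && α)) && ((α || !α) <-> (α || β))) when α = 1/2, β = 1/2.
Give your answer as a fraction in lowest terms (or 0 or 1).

α || α = 1/2 || 1/2 = 1/2
!(α || α) = !1/2 = 1/2
β && α = 1/2 && 1/2 = 1/2
!(α || α) || (β && α) = 1/2 || 1/2 = 1/2
!α = !1/2 = 1/2
α || !α = 1/2 || 1/2 = 1/2
α || β = 1/2 || 1/2 = 1/2
(α || !α) <-> (α || β) = 1/2 <-> 1/2 = 1/2
(!(α || α) || (β && α)) && ((α || !α) <-> (α || β)) = 1/2 && 1/2 = 1/2
!((!(α || α) || (β && α)) && ((α || !α) <-> (α || β))) = !1/2 = 1/2

1/2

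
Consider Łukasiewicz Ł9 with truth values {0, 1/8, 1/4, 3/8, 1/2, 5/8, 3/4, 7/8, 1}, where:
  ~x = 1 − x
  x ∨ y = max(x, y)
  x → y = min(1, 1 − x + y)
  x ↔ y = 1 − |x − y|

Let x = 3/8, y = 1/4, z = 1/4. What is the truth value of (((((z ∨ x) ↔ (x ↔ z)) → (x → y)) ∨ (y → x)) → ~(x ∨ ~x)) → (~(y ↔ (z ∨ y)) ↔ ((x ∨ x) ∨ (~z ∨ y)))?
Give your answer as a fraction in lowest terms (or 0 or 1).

z ∨ x = 1/4 ∨ 3/8 = 3/8
x ↔ z = 3/8 ↔ 1/4 = 7/8
(z ∨ x) ↔ (x ↔ z) = 3/8 ↔ 7/8 = 1/2
x → y = 3/8 → 1/4 = 7/8
((z ∨ x) ↔ (x ↔ z)) → (x → y) = 1/2 → 7/8 = 1
y → x = 1/4 → 3/8 = 1
(((z ∨ x) ↔ (x ↔ z)) → (x → y)) ∨ (y → x) = 1 ∨ 1 = 1
~x = ~3/8 = 5/8
x ∨ ~x = 3/8 ∨ 5/8 = 5/8
~(x ∨ ~x) = ~5/8 = 3/8
((((z ∨ x) ↔ (x ↔ z)) → (x → y)) ∨ (y → x)) → ~(x ∨ ~x) = 1 → 3/8 = 3/8
z ∨ y = 1/4 ∨ 1/4 = 1/4
y ↔ (z ∨ y) = 1/4 ↔ 1/4 = 1
~(y ↔ (z ∨ y)) = ~1 = 0
x ∨ x = 3/8 ∨ 3/8 = 3/8
~z = ~1/4 = 3/4
~z ∨ y = 3/4 ∨ 1/4 = 3/4
(x ∨ x) ∨ (~z ∨ y) = 3/8 ∨ 3/4 = 3/4
~(y ↔ (z ∨ y)) ↔ ((x ∨ x) ∨ (~z ∨ y)) = 0 ↔ 3/4 = 1/4
(((((z ∨ x) ↔ (x ↔ z)) → (x → y)) ∨ (y → x)) → ~(x ∨ ~x)) → (~(y ↔ (z ∨ y)) ↔ ((x ∨ x) ∨ (~z ∨ y))) = 3/8 → 1/4 = 7/8

7/8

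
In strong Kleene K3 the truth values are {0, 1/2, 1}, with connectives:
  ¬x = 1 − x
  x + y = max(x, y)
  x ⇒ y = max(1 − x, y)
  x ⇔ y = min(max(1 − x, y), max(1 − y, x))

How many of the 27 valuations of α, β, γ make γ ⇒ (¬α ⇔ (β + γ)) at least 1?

value 1: 13 assignments (counts)
value 1/2: 11 assignments
value 0: 3 assignments
So 13 of the 27 assignments meet the threshold.

13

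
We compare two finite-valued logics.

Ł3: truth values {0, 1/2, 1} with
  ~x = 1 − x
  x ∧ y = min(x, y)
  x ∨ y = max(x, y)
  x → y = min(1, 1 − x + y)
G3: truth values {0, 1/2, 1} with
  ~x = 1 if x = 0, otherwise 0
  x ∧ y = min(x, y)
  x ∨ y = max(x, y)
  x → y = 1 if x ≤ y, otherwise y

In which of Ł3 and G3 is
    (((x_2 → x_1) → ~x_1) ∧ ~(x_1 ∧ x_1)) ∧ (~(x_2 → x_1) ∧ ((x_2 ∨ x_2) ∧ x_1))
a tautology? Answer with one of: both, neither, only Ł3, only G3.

In Ł3: at x_1 = 0, x_2 = 0 the value is 0 — not a tautology.
In G3: at x_1 = 0, x_2 = 0 the value is 0 — not a tautology.

neither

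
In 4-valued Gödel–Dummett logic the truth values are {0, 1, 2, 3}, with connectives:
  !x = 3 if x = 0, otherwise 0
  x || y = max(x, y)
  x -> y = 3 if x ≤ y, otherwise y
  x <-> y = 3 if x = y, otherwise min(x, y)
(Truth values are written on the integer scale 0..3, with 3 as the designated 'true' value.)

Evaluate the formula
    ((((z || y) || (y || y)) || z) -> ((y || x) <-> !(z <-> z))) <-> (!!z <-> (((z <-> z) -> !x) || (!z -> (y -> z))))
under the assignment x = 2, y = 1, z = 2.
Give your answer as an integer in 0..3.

z || y = 2 || 1 = 2
y || y = 1 || 1 = 1
(z || y) || (y || y) = 2 || 1 = 2
((z || y) || (y || y)) || z = 2 || 2 = 2
y || x = 1 || 2 = 2
z <-> z = 2 <-> 2 = 3
!(z <-> z) = !3 = 0
(y || x) <-> !(z <-> z) = 2 <-> 0 = 0
(((z || y) || (y || y)) || z) -> ((y || x) <-> !(z <-> z)) = 2 -> 0 = 0
!z = !2 = 0
!!z = !0 = 3
z <-> z = 2 <-> 2 = 3
!x = !2 = 0
(z <-> z) -> !x = 3 -> 0 = 0
!z = !2 = 0
y -> z = 1 -> 2 = 3
!z -> (y -> z) = 0 -> 3 = 3
((z <-> z) -> !x) || (!z -> (y -> z)) = 0 || 3 = 3
!!z <-> (((z <-> z) -> !x) || (!z -> (y -> z))) = 3 <-> 3 = 3
((((z || y) || (y || y)) || z) -> ((y || x) <-> !(z <-> z))) <-> (!!z <-> (((z <-> z) -> !x) || (!z -> (y -> z)))) = 0 <-> 3 = 0

0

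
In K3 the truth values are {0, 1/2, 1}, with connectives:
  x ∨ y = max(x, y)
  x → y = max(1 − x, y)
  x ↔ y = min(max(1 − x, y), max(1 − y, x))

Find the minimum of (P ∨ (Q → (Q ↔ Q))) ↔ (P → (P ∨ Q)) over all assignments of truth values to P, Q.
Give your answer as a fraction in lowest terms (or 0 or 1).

1/2

Take P = 0, Q = 1/2:
Q ↔ Q = 1/2 ↔ 1/2 = 1/2
Q → (Q ↔ Q) = 1/2 → 1/2 = 1/2
P ∨ (Q → (Q ↔ Q)) = 0 ∨ 1/2 = 1/2
P ∨ Q = 0 ∨ 1/2 = 1/2
P → (P ∨ Q) = 0 → 1/2 = 1
(P ∨ (Q → (Q ↔ Q))) ↔ (P → (P ∨ Q)) = 1/2 ↔ 1 = 1/2
No assignment yields a value below 1/2, so this is the minimum.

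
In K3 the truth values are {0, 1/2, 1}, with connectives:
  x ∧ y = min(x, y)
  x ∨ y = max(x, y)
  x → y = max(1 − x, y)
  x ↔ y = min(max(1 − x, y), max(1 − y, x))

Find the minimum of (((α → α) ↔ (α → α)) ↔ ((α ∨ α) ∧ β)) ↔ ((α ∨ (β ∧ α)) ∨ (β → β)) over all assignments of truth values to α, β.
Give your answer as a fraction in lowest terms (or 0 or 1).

Take α = 0, β = 0:
α → α = 0 → 0 = 1
α → α = 0 → 0 = 1
(α → α) ↔ (α → α) = 1 ↔ 1 = 1
α ∨ α = 0 ∨ 0 = 0
(α ∨ α) ∧ β = 0 ∧ 0 = 0
((α → α) ↔ (α → α)) ↔ ((α ∨ α) ∧ β) = 1 ↔ 0 = 0
β ∧ α = 0 ∧ 0 = 0
α ∨ (β ∧ α) = 0 ∨ 0 = 0
β → β = 0 → 0 = 1
(α ∨ (β ∧ α)) ∨ (β → β) = 0 ∨ 1 = 1
(((α → α) ↔ (α → α)) ↔ ((α ∨ α) ∧ β)) ↔ ((α ∨ (β ∧ α)) ∨ (β → β)) = 0 ↔ 1 = 0
No assignment yields a value below 0, so this is the minimum.

0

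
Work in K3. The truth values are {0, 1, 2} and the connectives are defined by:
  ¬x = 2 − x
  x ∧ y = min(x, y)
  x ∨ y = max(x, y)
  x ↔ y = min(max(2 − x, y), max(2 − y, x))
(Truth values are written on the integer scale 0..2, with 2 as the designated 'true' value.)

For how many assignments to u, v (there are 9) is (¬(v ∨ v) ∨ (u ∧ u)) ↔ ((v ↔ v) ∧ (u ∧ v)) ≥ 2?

2

u = 0, v = 0 ↦ 0  <
u = 0, v = 1 ↦ 1  <
u = 0, v = 2 ↦ 2  ≥
u = 1, v = 0 ↦ 0  <
u = 1, v = 1 ↦ 1  <
u = 1, v = 2 ↦ 1  <
u = 2, v = 0 ↦ 0  <
u = 2, v = 1 ↦ 1  <
u = 2, v = 2 ↦ 2  ≥
So 2 of the 9 assignments meet the threshold.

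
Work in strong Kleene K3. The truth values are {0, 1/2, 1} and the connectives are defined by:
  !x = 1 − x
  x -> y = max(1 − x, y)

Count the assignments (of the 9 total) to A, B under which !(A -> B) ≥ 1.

A = 0, B = 0 ↦ 0  <
A = 0, B = 1/2 ↦ 0  <
A = 0, B = 1 ↦ 0  <
A = 1/2, B = 0 ↦ 1/2  <
A = 1/2, B = 1/2 ↦ 1/2  <
A = 1/2, B = 1 ↦ 0  <
A = 1, B = 0 ↦ 1  ≥
A = 1, B = 1/2 ↦ 1/2  <
A = 1, B = 1 ↦ 0  <
So 1 of the 9 assignments meets the threshold.

1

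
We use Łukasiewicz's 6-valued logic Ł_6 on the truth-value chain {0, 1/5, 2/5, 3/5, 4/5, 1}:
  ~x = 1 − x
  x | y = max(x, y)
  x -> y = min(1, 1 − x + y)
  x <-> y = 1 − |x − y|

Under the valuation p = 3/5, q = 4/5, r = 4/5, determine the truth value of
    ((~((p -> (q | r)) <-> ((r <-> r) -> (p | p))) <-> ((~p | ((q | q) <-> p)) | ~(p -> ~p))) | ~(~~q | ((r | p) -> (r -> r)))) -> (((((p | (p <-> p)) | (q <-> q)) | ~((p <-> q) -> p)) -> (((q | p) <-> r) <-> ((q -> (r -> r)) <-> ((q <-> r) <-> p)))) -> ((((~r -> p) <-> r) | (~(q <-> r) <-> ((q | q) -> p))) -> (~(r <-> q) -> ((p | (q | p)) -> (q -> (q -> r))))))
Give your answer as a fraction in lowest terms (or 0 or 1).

1

q | r = 4/5 | 4/5 = 4/5
p -> (q | r) = 3/5 -> 4/5 = 1
r <-> r = 4/5 <-> 4/5 = 1
p | p = 3/5 | 3/5 = 3/5
(r <-> r) -> (p | p) = 1 -> 3/5 = 3/5
(p -> (q | r)) <-> ((r <-> r) -> (p | p)) = 1 <-> 3/5 = 3/5
~((p -> (q | r)) <-> ((r <-> r) -> (p | p))) = ~3/5 = 2/5
~p = ~3/5 = 2/5
q | q = 4/5 | 4/5 = 4/5
(q | q) <-> p = 4/5 <-> 3/5 = 4/5
~p | ((q | q) <-> p) = 2/5 | 4/5 = 4/5
~p = ~3/5 = 2/5
p -> ~p = 3/5 -> 2/5 = 4/5
~(p -> ~p) = ~4/5 = 1/5
(~p | ((q | q) <-> p)) | ~(p -> ~p) = 4/5 | 1/5 = 4/5
~((p -> (q | r)) <-> ((r <-> r) -> (p | p))) <-> ((~p | ((q | q) <-> p)) | ~(p -> ~p)) = 2/5 <-> 4/5 = 3/5
~q = ~4/5 = 1/5
~~q = ~1/5 = 4/5
r | p = 4/5 | 3/5 = 4/5
r -> r = 4/5 -> 4/5 = 1
(r | p) -> (r -> r) = 4/5 -> 1 = 1
~~q | ((r | p) -> (r -> r)) = 4/5 | 1 = 1
~(~~q | ((r | p) -> (r -> r))) = ~1 = 0
(~((p -> (q | r)) <-> ((r <-> r) -> (p | p))) <-> ((~p | ((q | q) <-> p)) | ~(p -> ~p))) | ~(~~q | ((r | p) -> (r -> r))) = 3/5 | 0 = 3/5
p <-> p = 3/5 <-> 3/5 = 1
p | (p <-> p) = 3/5 | 1 = 1
q <-> q = 4/5 <-> 4/5 = 1
(p | (p <-> p)) | (q <-> q) = 1 | 1 = 1
p <-> q = 3/5 <-> 4/5 = 4/5
(p <-> q) -> p = 4/5 -> 3/5 = 4/5
~((p <-> q) -> p) = ~4/5 = 1/5
((p | (p <-> p)) | (q <-> q)) | ~((p <-> q) -> p) = 1 | 1/5 = 1
q | p = 4/5 | 3/5 = 4/5
(q | p) <-> r = 4/5 <-> 4/5 = 1
r -> r = 4/5 -> 4/5 = 1
q -> (r -> r) = 4/5 -> 1 = 1
q <-> r = 4/5 <-> 4/5 = 1
(q <-> r) <-> p = 1 <-> 3/5 = 3/5
(q -> (r -> r)) <-> ((q <-> r) <-> p) = 1 <-> 3/5 = 3/5
((q | p) <-> r) <-> ((q -> (r -> r)) <-> ((q <-> r) <-> p)) = 1 <-> 3/5 = 3/5
(((p | (p <-> p)) | (q <-> q)) | ~((p <-> q) -> p)) -> (((q | p) <-> r) <-> ((q -> (r -> r)) <-> ((q <-> r) <-> p))) = 1 -> 3/5 = 3/5
~r = ~4/5 = 1/5
~r -> p = 1/5 -> 3/5 = 1
(~r -> p) <-> r = 1 <-> 4/5 = 4/5
q <-> r = 4/5 <-> 4/5 = 1
~(q <-> r) = ~1 = 0
q | q = 4/5 | 4/5 = 4/5
(q | q) -> p = 4/5 -> 3/5 = 4/5
~(q <-> r) <-> ((q | q) -> p) = 0 <-> 4/5 = 1/5
((~r -> p) <-> r) | (~(q <-> r) <-> ((q | q) -> p)) = 4/5 | 1/5 = 4/5
r <-> q = 4/5 <-> 4/5 = 1
~(r <-> q) = ~1 = 0
q | p = 4/5 | 3/5 = 4/5
p | (q | p) = 3/5 | 4/5 = 4/5
q -> r = 4/5 -> 4/5 = 1
q -> (q -> r) = 4/5 -> 1 = 1
(p | (q | p)) -> (q -> (q -> r)) = 4/5 -> 1 = 1
~(r <-> q) -> ((p | (q | p)) -> (q -> (q -> r))) = 0 -> 1 = 1
(((~r -> p) <-> r) | (~(q <-> r) <-> ((q | q) -> p))) -> (~(r <-> q) -> ((p | (q | p)) -> (q -> (q -> r)))) = 4/5 -> 1 = 1
((((p | (p <-> p)) | (q <-> q)) | ~((p <-> q) -> p)) -> (((q | p) <-> r) <-> ((q -> (r -> r)) <-> ((q <-> r) <-> p)))) -> ((((~r -> p) <-> r) | (~(q <-> r) <-> ((q | q) -> p))) -> (~(r <-> q) -> ((p | (q | p)) -> (q -> (q -> r))))) = 3/5 -> 1 = 1
((~((p -> (q | r)) <-> ((r <-> r) -> (p | p))) <-> ((~p | ((q | q) <-> p)) | ~(p -> ~p))) | ~(~~q | ((r | p) -> (r -> r)))) -> (((((p | (p <-> p)) | (q <-> q)) | ~((p <-> q) -> p)) -> (((q | p) <-> r) <-> ((q -> (r -> r)) <-> ((q <-> r) <-> p)))) -> ((((~r -> p) <-> r) | (~(q <-> r) <-> ((q | q) -> p))) -> (~(r <-> q) -> ((p | (q | p)) -> (q -> (q -> r)))))) = 3/5 -> 1 = 1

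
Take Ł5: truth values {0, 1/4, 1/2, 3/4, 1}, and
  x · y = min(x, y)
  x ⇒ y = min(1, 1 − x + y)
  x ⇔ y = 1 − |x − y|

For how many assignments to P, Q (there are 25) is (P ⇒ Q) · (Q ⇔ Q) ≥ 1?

15

value 1: 15 assignments (counts)
value 3/4: 4 assignments
value 1/2: 3 assignments
value 1/4: 2 assignments
value 0: 1 assignment
So 15 of the 25 assignments meet the threshold.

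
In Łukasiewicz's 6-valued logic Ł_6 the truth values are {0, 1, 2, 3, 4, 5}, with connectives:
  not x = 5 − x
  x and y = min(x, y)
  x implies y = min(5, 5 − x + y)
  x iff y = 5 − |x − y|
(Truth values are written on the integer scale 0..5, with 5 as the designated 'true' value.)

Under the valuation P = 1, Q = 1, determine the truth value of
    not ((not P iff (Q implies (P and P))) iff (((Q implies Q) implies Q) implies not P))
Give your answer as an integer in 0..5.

not P = not 1 = 4
P and P = 1 and 1 = 1
Q implies (P and P) = 1 implies 1 = 5
not P iff (Q implies (P and P)) = 4 iff 5 = 4
Q implies Q = 1 implies 1 = 5
(Q implies Q) implies Q = 5 implies 1 = 1
not P = not 1 = 4
((Q implies Q) implies Q) implies not P = 1 implies 4 = 5
(not P iff (Q implies (P and P))) iff (((Q implies Q) implies Q) implies not P) = 4 iff 5 = 4
not ((not P iff (Q implies (P and P))) iff (((Q implies Q) implies Q) implies not P)) = not 4 = 1

1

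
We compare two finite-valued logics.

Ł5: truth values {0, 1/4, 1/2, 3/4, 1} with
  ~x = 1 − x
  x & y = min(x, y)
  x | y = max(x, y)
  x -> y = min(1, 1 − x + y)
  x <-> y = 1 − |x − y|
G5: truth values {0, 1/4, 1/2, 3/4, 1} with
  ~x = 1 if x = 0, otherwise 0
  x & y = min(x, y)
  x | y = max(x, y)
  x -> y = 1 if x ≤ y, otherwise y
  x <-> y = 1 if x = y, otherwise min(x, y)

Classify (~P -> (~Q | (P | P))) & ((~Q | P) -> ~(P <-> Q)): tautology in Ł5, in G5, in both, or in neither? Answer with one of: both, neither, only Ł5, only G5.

In Ł5: at P = 0, Q = 0 the value is 0 — not a tautology.
In G5: at P = 0, Q = 0 the value is 0 — not a tautology.

neither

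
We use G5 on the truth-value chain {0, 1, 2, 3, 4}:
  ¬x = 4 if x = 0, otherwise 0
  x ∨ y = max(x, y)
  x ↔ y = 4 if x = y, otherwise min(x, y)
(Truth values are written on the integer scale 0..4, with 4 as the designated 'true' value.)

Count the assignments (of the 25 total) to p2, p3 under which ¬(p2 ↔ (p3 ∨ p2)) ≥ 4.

value 4: 4 assignments (counts)
value 0: 21 assignments
So 4 of the 25 assignments meet the threshold.

4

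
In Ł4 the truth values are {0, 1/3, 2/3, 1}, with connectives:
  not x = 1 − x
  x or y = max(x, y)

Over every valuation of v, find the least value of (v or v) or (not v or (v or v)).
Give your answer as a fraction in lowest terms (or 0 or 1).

2/3

Take v = 1/3:
v or v = 1/3 or 1/3 = 1/3
not v = not 1/3 = 2/3
v or v = 1/3 or 1/3 = 1/3
not v or (v or v) = 2/3 or 1/3 = 2/3
(v or v) or (not v or (v or v)) = 1/3 or 2/3 = 2/3
No assignment yields a value below 2/3, so this is the minimum.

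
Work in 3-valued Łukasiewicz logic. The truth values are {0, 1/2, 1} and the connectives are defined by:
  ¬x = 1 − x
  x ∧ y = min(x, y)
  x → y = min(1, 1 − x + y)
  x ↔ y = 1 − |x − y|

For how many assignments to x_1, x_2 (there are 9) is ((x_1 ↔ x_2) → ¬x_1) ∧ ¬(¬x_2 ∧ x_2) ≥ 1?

x_1 = 0, x_2 = 0 ↦ 1  ≥
x_1 = 0, x_2 = 1/2 ↦ 1/2  <
x_1 = 0, x_2 = 1 ↦ 1  ≥
x_1 = 1/2, x_2 = 0 ↦ 1  ≥
x_1 = 1/2, x_2 = 1/2 ↦ 1/2  <
x_1 = 1/2, x_2 = 1 ↦ 1  ≥
x_1 = 1, x_2 = 0 ↦ 1  ≥
x_1 = 1, x_2 = 1/2 ↦ 1/2  <
x_1 = 1, x_2 = 1 ↦ 0  <
So 5 of the 9 assignments meet the threshold.

5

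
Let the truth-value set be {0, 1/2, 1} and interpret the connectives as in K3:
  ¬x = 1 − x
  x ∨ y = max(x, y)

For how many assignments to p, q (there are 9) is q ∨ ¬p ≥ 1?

5

p = 0, q = 0 ↦ 1  ≥
p = 0, q = 1/2 ↦ 1  ≥
p = 0, q = 1 ↦ 1  ≥
p = 1/2, q = 0 ↦ 1/2  <
p = 1/2, q = 1/2 ↦ 1/2  <
p = 1/2, q = 1 ↦ 1  ≥
p = 1, q = 0 ↦ 0  <
p = 1, q = 1/2 ↦ 1/2  <
p = 1, q = 1 ↦ 1  ≥
So 5 of the 9 assignments meet the threshold.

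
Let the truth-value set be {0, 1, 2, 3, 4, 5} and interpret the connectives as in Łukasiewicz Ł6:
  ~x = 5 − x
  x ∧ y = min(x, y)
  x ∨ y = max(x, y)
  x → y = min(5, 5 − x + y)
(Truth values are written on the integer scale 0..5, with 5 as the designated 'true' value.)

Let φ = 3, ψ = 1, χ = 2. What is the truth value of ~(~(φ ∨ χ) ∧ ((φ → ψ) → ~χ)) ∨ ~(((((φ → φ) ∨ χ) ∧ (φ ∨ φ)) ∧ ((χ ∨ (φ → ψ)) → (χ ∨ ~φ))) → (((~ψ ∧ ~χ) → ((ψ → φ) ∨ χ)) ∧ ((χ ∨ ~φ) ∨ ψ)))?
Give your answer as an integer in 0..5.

3

φ ∨ χ = 3 ∨ 2 = 3
~(φ ∨ χ) = ~3 = 2
φ → ψ = 3 → 1 = 3
~χ = ~2 = 3
(φ → ψ) → ~χ = 3 → 3 = 5
~(φ ∨ χ) ∧ ((φ → ψ) → ~χ) = 2 ∧ 5 = 2
~(~(φ ∨ χ) ∧ ((φ → ψ) → ~χ)) = ~2 = 3
φ → φ = 3 → 3 = 5
(φ → φ) ∨ χ = 5 ∨ 2 = 5
φ ∨ φ = 3 ∨ 3 = 3
((φ → φ) ∨ χ) ∧ (φ ∨ φ) = 5 ∧ 3 = 3
φ → ψ = 3 → 1 = 3
χ ∨ (φ → ψ) = 2 ∨ 3 = 3
~φ = ~3 = 2
χ ∨ ~φ = 2 ∨ 2 = 2
(χ ∨ (φ → ψ)) → (χ ∨ ~φ) = 3 → 2 = 4
(((φ → φ) ∨ χ) ∧ (φ ∨ φ)) ∧ ((χ ∨ (φ → ψ)) → (χ ∨ ~φ)) = 3 ∧ 4 = 3
~ψ = ~1 = 4
~χ = ~2 = 3
~ψ ∧ ~χ = 4 ∧ 3 = 3
ψ → φ = 1 → 3 = 5
(ψ → φ) ∨ χ = 5 ∨ 2 = 5
(~ψ ∧ ~χ) → ((ψ → φ) ∨ χ) = 3 → 5 = 5
~φ = ~3 = 2
χ ∨ ~φ = 2 ∨ 2 = 2
(χ ∨ ~φ) ∨ ψ = 2 ∨ 1 = 2
((~ψ ∧ ~χ) → ((ψ → φ) ∨ χ)) ∧ ((χ ∨ ~φ) ∨ ψ) = 5 ∧ 2 = 2
((((φ → φ) ∨ χ) ∧ (φ ∨ φ)) ∧ ((χ ∨ (φ → ψ)) → (χ ∨ ~φ))) → (((~ψ ∧ ~χ) → ((ψ → φ) ∨ χ)) ∧ ((χ ∨ ~φ) ∨ ψ)) = 3 → 2 = 4
~(((((φ → φ) ∨ χ) ∧ (φ ∨ φ)) ∧ ((χ ∨ (φ → ψ)) → (χ ∨ ~φ))) → (((~ψ ∧ ~χ) → ((ψ → φ) ∨ χ)) ∧ ((χ ∨ ~φ) ∨ ψ))) = ~4 = 1
~(~(φ ∨ χ) ∧ ((φ → ψ) → ~χ)) ∨ ~(((((φ → φ) ∨ χ) ∧ (φ ∨ φ)) ∧ ((χ ∨ (φ → ψ)) → (χ ∨ ~φ))) → (((~ψ ∧ ~χ) → ((ψ → φ) ∨ χ)) ∧ ((χ ∨ ~φ) ∨ ψ))) = 3 ∨ 1 = 3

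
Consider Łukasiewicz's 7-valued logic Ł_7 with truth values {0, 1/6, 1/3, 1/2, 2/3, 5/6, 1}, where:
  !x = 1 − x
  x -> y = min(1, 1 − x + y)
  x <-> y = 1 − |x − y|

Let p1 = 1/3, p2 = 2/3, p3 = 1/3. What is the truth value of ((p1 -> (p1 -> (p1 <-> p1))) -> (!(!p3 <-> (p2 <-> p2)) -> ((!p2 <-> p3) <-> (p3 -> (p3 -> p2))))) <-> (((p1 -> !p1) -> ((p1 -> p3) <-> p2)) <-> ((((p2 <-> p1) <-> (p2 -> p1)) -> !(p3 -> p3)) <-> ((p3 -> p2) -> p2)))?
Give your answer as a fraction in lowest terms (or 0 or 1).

p1 <-> p1 = 1/3 <-> 1/3 = 1
p1 -> (p1 <-> p1) = 1/3 -> 1 = 1
p1 -> (p1 -> (p1 <-> p1)) = 1/3 -> 1 = 1
!p3 = !1/3 = 2/3
p2 <-> p2 = 2/3 <-> 2/3 = 1
!p3 <-> (p2 <-> p2) = 2/3 <-> 1 = 2/3
!(!p3 <-> (p2 <-> p2)) = !2/3 = 1/3
!p2 = !2/3 = 1/3
!p2 <-> p3 = 1/3 <-> 1/3 = 1
p3 -> p2 = 1/3 -> 2/3 = 1
p3 -> (p3 -> p2) = 1/3 -> 1 = 1
(!p2 <-> p3) <-> (p3 -> (p3 -> p2)) = 1 <-> 1 = 1
!(!p3 <-> (p2 <-> p2)) -> ((!p2 <-> p3) <-> (p3 -> (p3 -> p2))) = 1/3 -> 1 = 1
(p1 -> (p1 -> (p1 <-> p1))) -> (!(!p3 <-> (p2 <-> p2)) -> ((!p2 <-> p3) <-> (p3 -> (p3 -> p2)))) = 1 -> 1 = 1
!p1 = !1/3 = 2/3
p1 -> !p1 = 1/3 -> 2/3 = 1
p1 -> p3 = 1/3 -> 1/3 = 1
(p1 -> p3) <-> p2 = 1 <-> 2/3 = 2/3
(p1 -> !p1) -> ((p1 -> p3) <-> p2) = 1 -> 2/3 = 2/3
p2 <-> p1 = 2/3 <-> 1/3 = 2/3
p2 -> p1 = 2/3 -> 1/3 = 2/3
(p2 <-> p1) <-> (p2 -> p1) = 2/3 <-> 2/3 = 1
p3 -> p3 = 1/3 -> 1/3 = 1
!(p3 -> p3) = !1 = 0
((p2 <-> p1) <-> (p2 -> p1)) -> !(p3 -> p3) = 1 -> 0 = 0
p3 -> p2 = 1/3 -> 2/3 = 1
(p3 -> p2) -> p2 = 1 -> 2/3 = 2/3
(((p2 <-> p1) <-> (p2 -> p1)) -> !(p3 -> p3)) <-> ((p3 -> p2) -> p2) = 0 <-> 2/3 = 1/3
((p1 -> !p1) -> ((p1 -> p3) <-> p2)) <-> ((((p2 <-> p1) <-> (p2 -> p1)) -> !(p3 -> p3)) <-> ((p3 -> p2) -> p2)) = 2/3 <-> 1/3 = 2/3
((p1 -> (p1 -> (p1 <-> p1))) -> (!(!p3 <-> (p2 <-> p2)) -> ((!p2 <-> p3) <-> (p3 -> (p3 -> p2))))) <-> (((p1 -> !p1) -> ((p1 -> p3) <-> p2)) <-> ((((p2 <-> p1) <-> (p2 -> p1)) -> !(p3 -> p3)) <-> ((p3 -> p2) -> p2))) = 1 <-> 2/3 = 2/3

2/3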